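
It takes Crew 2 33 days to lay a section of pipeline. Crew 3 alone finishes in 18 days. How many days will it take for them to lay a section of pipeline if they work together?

198/17 days

With two workers the combined time is the product over the sum: 33·18/(33+18) = 594/51 = 198/17 days.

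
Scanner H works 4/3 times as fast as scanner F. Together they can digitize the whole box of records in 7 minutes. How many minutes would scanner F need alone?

49/3 minutes

Let scanner F's rate be r; then scanner H's rate is (4/3)r, so together (4/3 + 1)r = (7/3)r = 1/7.
Thus r = 3/49 per minute.
Scanner F alone: 49/3 minutes; scanner H alone: 49/4 minutes.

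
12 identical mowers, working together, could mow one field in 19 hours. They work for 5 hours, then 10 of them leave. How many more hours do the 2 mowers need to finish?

One mower does 1/228 of the job per hour.
After 5 hours with 12 mowers, 5/19 is done (14/19 left).
With 2 mowers the rate is 2/228 = 1/114, so the rest takes 14/19 ÷ 1/114 = 84 hours.

84 hours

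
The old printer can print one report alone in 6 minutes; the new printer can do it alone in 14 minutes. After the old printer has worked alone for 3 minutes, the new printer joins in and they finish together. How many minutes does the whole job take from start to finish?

51/10 minutes

In 3 minutes the old printer does 3/6 = 1/2 of the job, leaving 1/2.
The old printer and the new printer together work at 5/21 per minute, so finishing takes 1/2 ÷ 5/21 = 21/10 minutes.
Total time = 3 + 21/10 = 51/10 minutes.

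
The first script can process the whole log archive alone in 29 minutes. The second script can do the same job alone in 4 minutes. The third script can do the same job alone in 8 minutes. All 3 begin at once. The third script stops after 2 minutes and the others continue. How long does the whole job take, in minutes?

29/11 minutes

In the first 2 minutes the combined rate is 95/232, so 95/116 of the job is done, leaving 21/116.
After the third script leaves the rate is 33/116 per minute; the remaining 21/116 takes 7/11 minutes.
Total = 2 + 7/11 = 29/11 minutes.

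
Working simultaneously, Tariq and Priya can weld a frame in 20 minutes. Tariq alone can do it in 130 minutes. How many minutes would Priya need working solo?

Combined rate is 1/20 per minute.
Known contribution: 1/130 per minute.
So Priya's rate is 1/20 − 1/130 = 11/260, meaning 260/11 minutes alone.

260/11 minutes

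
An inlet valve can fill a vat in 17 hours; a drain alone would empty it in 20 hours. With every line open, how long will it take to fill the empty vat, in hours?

340/3 hours

Net rate = 1/17 − 1/20 = (20 − 17)/340 = 3/340 per hour.
Filling time = 1 ÷ (3/340) = 340/3 hours.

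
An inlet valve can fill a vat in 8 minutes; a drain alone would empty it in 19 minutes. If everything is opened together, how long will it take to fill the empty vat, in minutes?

Net rate = 1/8 − 1/19 = (19 − 8)/152 = 11/152 per minute.
Filling time = 1 ÷ (11/152) = 152/11 minutes.

152/11 minutes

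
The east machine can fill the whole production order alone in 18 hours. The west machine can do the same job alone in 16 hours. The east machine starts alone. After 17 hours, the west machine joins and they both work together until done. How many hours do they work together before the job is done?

In the first 17 hours the east machine alone does 17/18 of the job, leaving 1/18.
Once everyone is working, combined rate: 1/18 + 1/16 = (8 + 9)/144 = 17/144 per hour.
Remaining 1/18 at 17/144 per hour takes 8/17 hours.

8/17 hours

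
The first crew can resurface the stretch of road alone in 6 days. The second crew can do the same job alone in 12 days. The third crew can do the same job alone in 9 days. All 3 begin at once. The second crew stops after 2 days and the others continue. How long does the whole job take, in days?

3 days

In the first 2 days the combined rate is 13/36, so 13/18 of the job is done, leaving 5/18.
After the second crew leaves the rate is 5/18 per day; the remaining 5/18 takes 1 day.
Total = 2 + 1 = 3 days.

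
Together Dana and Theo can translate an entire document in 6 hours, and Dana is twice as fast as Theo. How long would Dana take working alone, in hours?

Let Theo's rate be r; then Dana's rate is 2r, so together (2 + 1)r = 3r = 1/6.
Thus r = 1/18 per hour.
Theo alone: 18 hours; Dana alone: 9 hours.

9 hours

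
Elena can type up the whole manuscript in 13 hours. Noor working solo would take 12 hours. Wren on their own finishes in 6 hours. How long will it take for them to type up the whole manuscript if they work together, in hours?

52/17 hours

Combined rate: 1/13 + 1/12 + 1/6 = (12 + 13 + 26)/156 = 51/156 = 17/52 per hour.
Time = 1 ÷ (17/52) = 52/17 hours.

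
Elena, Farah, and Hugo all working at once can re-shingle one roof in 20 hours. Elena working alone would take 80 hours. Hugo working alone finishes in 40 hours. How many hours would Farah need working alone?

80 hours

Combined rate is 1/20 per hour.
Known contribution: 1/80 + 1/40 = (1 + 2)/80 = 3/80 per hour.
So Farah's rate is 1/20 − 3/80 = 1/80, meaning 80 hours alone.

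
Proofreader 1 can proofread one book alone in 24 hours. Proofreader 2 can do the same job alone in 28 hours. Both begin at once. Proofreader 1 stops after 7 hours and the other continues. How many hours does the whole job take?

119/6 hours

In the first 7 hours the combined rate is 13/168, so 13/24 of the job is done, leaving 11/24.
After Proofreader 1 leaves the rate is 1/28 per hour; the remaining 11/24 takes 77/6 hours.
Total = 7 + 77/6 = 119/6 hours.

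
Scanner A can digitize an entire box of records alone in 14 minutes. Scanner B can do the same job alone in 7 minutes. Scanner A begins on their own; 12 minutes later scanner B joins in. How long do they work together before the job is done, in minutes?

2/3 minutes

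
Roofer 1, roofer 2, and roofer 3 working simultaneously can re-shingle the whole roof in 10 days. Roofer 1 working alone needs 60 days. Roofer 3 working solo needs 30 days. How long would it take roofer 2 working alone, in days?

20 days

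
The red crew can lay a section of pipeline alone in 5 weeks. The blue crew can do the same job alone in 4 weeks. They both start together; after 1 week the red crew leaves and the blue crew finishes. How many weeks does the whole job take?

16/5 weeks

In the first 1 week the combined rate is 9/20, so 9/20 of the job is done, leaving 11/20.
After the red crew leaves the rate is 1/4 per week; the remaining 11/20 takes 11/5 weeks.
Total = 1 + 11/5 = 16/5 weeks.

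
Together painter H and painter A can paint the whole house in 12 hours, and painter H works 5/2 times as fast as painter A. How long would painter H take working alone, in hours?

84/5 hours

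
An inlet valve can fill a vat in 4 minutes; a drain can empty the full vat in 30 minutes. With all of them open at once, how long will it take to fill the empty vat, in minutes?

Net rate = 1/4 − 1/30 = (15 − 2)/60 = 13/60 per minute.
Filling time = 1 ÷ (13/60) = 60/13 minutes.

60/13 minutes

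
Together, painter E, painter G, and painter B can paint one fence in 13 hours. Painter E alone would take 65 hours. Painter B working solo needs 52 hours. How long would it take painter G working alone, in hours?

Combined rate is 1/13 per hour.
Known contribution: 1/65 + 1/52 = (4 + 5)/260 = 9/260 per hour.
So painter G's rate is 1/13 − 9/260 = 11/260, meaning 260/11 hours alone.

260/11 hours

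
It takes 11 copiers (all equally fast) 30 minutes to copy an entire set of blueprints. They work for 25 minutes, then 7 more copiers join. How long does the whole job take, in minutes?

One copier does 1/330 of the job per minute.
After 25 minutes with 11 copiers, 5/6 is done (1/6 left).
With 18 copiers the rate is 18/330 = 3/55, so the rest takes 1/6 ÷ 3/55 = 55/18 minutes.
Total = 25 + 55/18 = 505/18 minutes.

505/18 minutes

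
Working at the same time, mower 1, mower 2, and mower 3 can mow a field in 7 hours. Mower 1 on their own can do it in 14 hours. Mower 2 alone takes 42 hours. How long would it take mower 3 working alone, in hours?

21 hours

Combined rate is 1/7 per hour.
Known contribution: 1/14 + 1/42 = (3 + 1)/42 = 4/42 = 2/21 per hour.
So mower 3's rate is 1/7 − 2/21 = 1/21, meaning 21 hours alone.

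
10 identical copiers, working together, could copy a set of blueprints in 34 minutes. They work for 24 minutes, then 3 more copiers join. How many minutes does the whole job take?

412/13 minutes

One copier does 1/340 of the job per minute.
After 24 minutes with 10 copiers, 12/17 is done (5/17 left).
With 13 copiers the rate is 13/340, so the rest takes 5/17 ÷ 13/340 = 100/13 minutes.
Total = 24 + 100/13 = 412/13 minutes.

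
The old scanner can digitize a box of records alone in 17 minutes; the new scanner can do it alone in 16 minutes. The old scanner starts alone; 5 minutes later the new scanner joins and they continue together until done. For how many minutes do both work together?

In 5 minutes the old scanner does 5/17 of the job, leaving 12/17.
The old scanner and the new scanner together work at 33/272 per minute, so finishing takes 12/17 ÷ 33/272 = 64/11 minutes.

64/11 minutes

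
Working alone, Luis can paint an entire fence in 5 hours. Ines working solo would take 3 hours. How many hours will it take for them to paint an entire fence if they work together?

15/8 hours

Combined rate: 1/5 + 1/3 = (3 + 5)/15 = 8/15 per hour.
Time = 1 ÷ (8/15) = 15/8 hours.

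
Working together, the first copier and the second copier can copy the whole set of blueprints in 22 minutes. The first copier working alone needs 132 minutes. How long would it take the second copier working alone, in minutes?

132/5 minutes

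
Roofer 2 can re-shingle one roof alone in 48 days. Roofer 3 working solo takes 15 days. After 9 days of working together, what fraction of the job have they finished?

63/80

Combined rate: 1/48 + 1/15 = (5 + 16)/240 = 21/240 = 7/80 per day.
In 9 days they complete 9·7/80 = 63/80 of the job.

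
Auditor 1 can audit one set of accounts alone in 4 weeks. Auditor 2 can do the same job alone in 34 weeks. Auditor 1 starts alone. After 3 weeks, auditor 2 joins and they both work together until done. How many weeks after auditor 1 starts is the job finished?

In the first 3 weeks auditor 1 alone does 3/4 of the job, leaving 1/4.
Once everyone is working, combined rate: 1/4 + 1/34 = (17 + 2)/68 = 19/68 per week.
Remaining 1/4 at 19/68 per week takes 17/19 weeks.
Total from the start = 3 + 17/19 = 74/19 weeks.

74/19 weeks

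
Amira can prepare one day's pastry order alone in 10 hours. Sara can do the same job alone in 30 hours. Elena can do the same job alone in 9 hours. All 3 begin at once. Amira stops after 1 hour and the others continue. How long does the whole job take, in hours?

In the first 1 hour the combined rate is 11/45, so 11/45 of the job is done, leaving 34/45.
After Amira leaves the rate is 13/90 per hour; the remaining 34/45 takes 68/13 hours.
Total = 1 + 68/13 = 81/13 hours.

81/13 hours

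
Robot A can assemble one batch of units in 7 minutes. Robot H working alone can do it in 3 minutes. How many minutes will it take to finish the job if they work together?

21/10 minutes

With two workers the combined time is the product over the sum: 7·3/(7+3) = 21/10 minutes.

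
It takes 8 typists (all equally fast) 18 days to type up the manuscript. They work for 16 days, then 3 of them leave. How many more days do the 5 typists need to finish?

One typist does 1/144 of the job per day.
After 16 days with 8 typists, 8/9 is done (1/9 left).
With 5 typists the rate is 5/144, so the rest takes 1/9 ÷ 5/144 = 16/5 days.

16/5 days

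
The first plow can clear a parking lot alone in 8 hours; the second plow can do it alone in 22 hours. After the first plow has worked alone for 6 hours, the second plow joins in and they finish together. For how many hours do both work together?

22/15 hours

In 6 hours the first plow does 6/8 = 3/4 of the job, leaving 1/4.
The first plow and the second plow together work at 15/88 per hour, so finishing takes 1/4 ÷ 15/88 = 22/15 hours.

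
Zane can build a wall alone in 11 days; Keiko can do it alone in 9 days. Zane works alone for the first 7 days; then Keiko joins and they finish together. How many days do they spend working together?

In 7 days Zane does 7/11 of the job, leaving 4/11.
Zane and Keiko together work at 20/99 per day, so finishing takes 4/11 ÷ 20/99 = 9/5 days.

9/5 days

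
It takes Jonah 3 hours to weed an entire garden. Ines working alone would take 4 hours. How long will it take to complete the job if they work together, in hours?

12/7 hours

With two workers the combined time is the product over the sum: 3·4/(3+4) = 12/7 hours.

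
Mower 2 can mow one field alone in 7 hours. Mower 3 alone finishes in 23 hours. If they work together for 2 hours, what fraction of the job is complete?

60/161

Combined rate: 1/7 + 1/23 = (23 + 7)/161 = 30/161 per hour.
In 2 hours they complete 2·30/161 = 60/161 of the job.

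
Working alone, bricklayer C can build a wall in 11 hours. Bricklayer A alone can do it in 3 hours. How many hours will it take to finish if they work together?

With two workers the combined time is the product over the sum: 11·3/(11+3) = 33/14 hours.

33/14 hours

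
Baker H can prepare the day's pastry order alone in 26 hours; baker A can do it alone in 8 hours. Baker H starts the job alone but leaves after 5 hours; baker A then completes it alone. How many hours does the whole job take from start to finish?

149/13 hours

In 5 hours baker H does 5/26 of the job, leaving 21/26.
Baker A works at 1/8 per hour, so finishing takes 21/26 ÷ 1/8 = 84/13 hours.
Total time = 5 + 84/13 = 149/13 hours.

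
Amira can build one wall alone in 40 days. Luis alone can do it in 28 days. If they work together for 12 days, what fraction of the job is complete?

Combined rate: 1/40 + 1/28 = (7 + 10)/280 = 17/280 per day.
In 12 days they complete 12·17/280 = 51/70 of the job.

51/70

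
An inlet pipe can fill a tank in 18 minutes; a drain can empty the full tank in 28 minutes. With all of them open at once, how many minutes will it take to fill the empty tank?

252/5 minutes

Net rate = 1/18 − 1/28 = (14 − 9)/252 = 5/252 per minute.
Filling time = 1 ÷ (5/252) = 252/5 minutes.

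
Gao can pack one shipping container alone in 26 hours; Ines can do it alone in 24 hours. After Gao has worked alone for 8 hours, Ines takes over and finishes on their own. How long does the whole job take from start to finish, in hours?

In 8 hours Gao does 8/26 = 4/13 of the job, leaving 9/13.
Ines works at 1/24 per hour, so finishing takes 9/13 ÷ 1/24 = 216/13 hours.
Total time = 8 + 216/13 = 320/13 hours.

320/13 hours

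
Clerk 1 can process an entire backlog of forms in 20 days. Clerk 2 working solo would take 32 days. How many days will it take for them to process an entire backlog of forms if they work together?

Combined rate: 1/20 + 1/32 = (8 + 5)/160 = 13/160 per day.
Time = 1 ÷ (13/160) = 160/13 days.

160/13 days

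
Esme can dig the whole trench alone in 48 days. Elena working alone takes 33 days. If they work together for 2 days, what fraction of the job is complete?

Combined rate: 1/48 + 1/33 = (11 + 16)/528 = 27/528 = 9/176 per day.
In 2 days they complete 2·9/176 = 9/88 of the job.

9/88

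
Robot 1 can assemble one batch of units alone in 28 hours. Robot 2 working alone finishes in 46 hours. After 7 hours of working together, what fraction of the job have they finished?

37/92

Combined rate: 1/28 + 1/46 = (23 + 14)/644 = 37/644 per hour.
In 7 hours they complete 7·37/644 = 37/92 of the job.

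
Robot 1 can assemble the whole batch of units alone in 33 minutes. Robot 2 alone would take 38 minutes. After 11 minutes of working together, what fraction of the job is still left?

Combined rate: 1/33 + 1/38 = (38 + 33)/1254 = 71/1254 per minute.
In 11 minutes they complete 11·71/1254 = 71/114 of the job.
So 43/114 remains.

43/114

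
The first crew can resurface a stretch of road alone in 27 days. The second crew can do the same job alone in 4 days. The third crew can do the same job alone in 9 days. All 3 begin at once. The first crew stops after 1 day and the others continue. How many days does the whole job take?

In the first 1 day the combined rate is 43/108, so 43/108 of the job is done, leaving 65/108.
After the first crew leaves the rate is 13/36 per day; the remaining 65/108 takes 5/3 days.
Total = 1 + 5/3 = 8/3 days.

8/3 days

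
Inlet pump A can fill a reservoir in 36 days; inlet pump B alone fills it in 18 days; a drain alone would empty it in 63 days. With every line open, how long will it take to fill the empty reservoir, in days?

252/17 days

Net rate = 1/36 + 1/18 − 1/63 = (7 + 14 − 4)/252 = 17/252 per day.
Filling time = 1 ÷ (17/252) = 252/17 days.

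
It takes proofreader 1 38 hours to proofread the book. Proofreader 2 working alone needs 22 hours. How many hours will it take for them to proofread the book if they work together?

209/15 hours

Combined rate: 1/38 + 1/22 = (11 + 19)/418 = 30/418 = 15/209 per hour.
Time = 1 ÷ (15/209) = 209/15 hours.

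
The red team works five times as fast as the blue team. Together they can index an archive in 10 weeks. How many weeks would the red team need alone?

12 weeks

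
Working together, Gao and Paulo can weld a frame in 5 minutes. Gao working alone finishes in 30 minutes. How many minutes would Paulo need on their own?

Combined rate is 1/5 per minute.
Known contribution: 1/30 per minute.
So Paulo's rate is 1/5 − 1/30 = 1/6, meaning 6 minutes alone.

6 minutes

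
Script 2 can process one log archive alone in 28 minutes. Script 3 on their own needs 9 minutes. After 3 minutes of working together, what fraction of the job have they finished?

37/84

Combined rate: 1/28 + 1/9 = (9 + 28)/252 = 37/252 per minute.
In 3 minutes they complete 3·37/252 = 37/84 of the job.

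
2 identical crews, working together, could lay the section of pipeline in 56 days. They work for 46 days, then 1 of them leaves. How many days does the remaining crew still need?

One crew does 1/112 of the job per day.
After 46 days with 2 crews, 23/28 is done (5/28 left).
With 1 crew the rate is 1/112, so the rest takes 5/28 ÷ 1/112 = 20 days.

20 days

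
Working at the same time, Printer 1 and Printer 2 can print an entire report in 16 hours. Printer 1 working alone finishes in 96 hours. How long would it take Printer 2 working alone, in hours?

96/5 hours

Combined rate is 1/16 per hour.
Known contribution: 1/96 per hour.
So Printer 2's rate is 1/16 − 1/96 = 5/96, meaning 96/5 hours alone.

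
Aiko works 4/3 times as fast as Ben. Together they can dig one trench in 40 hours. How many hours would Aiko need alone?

Let Ben's rate be r; then Aiko's rate is (4/3)r, so together (4/3 + 1)r = (7/3)r = 1/40.
Thus r = 3/280 per hour.
Ben alone: 280/3 hours; Aiko alone: 70 hours.

70 hours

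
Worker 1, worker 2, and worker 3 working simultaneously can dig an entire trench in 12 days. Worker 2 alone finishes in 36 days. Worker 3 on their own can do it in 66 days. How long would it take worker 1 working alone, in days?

99/4 days

Combined rate is 1/12 per day.
Known contribution: 1/36 + 1/66 = (11 + 6)/396 = 17/396 per day.
So worker 1's rate is 1/12 − 17/396 = 4/99, meaning 99/4 days alone.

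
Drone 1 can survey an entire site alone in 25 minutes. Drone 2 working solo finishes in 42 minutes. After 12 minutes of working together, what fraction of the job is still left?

41/175

Combined rate: 1/25 + 1/42 = (42 + 25)/1050 = 67/1050 per minute.
In 12 minutes they complete 12·67/1050 = 134/175 of the job.
So 41/175 remains.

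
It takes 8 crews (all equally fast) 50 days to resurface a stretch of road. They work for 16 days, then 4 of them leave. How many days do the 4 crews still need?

68 days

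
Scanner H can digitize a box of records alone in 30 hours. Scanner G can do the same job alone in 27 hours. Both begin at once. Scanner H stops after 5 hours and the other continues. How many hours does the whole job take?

45/2 hours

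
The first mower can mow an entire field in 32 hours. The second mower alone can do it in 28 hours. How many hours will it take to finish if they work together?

With two workers the combined time is the product over the sum: 32·28/(32+28) = 896/60 = 224/15 hours.

224/15 hours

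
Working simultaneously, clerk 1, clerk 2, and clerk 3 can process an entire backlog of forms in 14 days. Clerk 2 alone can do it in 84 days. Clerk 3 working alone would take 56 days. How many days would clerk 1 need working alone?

Combined rate is 1/14 per day.
Known contribution: 1/84 + 1/56 = (2 + 3)/168 = 5/168 per day.
So clerk 1's rate is 1/14 − 5/168 = 1/24, meaning 24 days alone.

24 days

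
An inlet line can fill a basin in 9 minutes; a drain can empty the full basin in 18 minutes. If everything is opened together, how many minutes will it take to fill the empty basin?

18 minutes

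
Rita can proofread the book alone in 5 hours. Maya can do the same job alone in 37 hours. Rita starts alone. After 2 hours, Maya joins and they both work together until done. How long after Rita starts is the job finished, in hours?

65/14 hours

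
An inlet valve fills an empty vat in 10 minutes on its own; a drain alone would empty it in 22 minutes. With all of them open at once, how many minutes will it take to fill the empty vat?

Net rate = 1/10 − 1/22 = (11 − 5)/110 = 6/110 = 3/55 per minute.
Filling time = 1 ÷ (3/55) = 55/3 minutes.

55/3 minutes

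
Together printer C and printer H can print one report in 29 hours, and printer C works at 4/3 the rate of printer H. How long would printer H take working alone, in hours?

203/3 hours

Let printer H's rate be r; then printer C's rate is (4/3)r, so together (4/3 + 1)r = (7/3)r = 1/29.
Thus r = 3/203 per hour.
Printer H alone: 203/3 hours; printer C alone: 203/4 hours.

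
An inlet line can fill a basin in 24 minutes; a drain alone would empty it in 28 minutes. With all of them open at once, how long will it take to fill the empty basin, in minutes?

Net rate = 1/24 − 1/28 = (7 − 6)/168 = 1/168 per minute.
Filling time = 1 ÷ (1/168) = 168 minutes.

168 minutes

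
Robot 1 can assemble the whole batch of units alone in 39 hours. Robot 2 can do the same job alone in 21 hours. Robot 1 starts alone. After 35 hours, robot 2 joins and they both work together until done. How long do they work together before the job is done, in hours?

In the first 35 hours robot 1 alone does 35/39 of the job, leaving 4/39.
Once everyone is working, combined rate: 1/39 + 1/21 = (7 + 13)/273 = 20/273 per hour.
Remaining 4/39 at 20/273 per hour takes 7/5 hours.

7/5 hours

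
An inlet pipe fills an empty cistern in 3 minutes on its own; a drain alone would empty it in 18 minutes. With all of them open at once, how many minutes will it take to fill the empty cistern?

Net rate = 1/3 − 1/18 = (6 − 1)/18 = 5/18 per minute.
Filling time = 1 ÷ (5/18) = 18/5 minutes.

18/5 minutes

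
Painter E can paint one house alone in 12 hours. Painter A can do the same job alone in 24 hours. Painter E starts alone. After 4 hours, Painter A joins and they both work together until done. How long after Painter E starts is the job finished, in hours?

In the first 4 hours Painter E alone does 4/12 = 1/3 of the job, leaving 2/3.
Once everyone is working, combined rate: 1/12 + 1/24 = (2 + 1)/24 = 3/24 = 1/8 per hour.
Remaining 2/3 at 1/8 per hour takes 16/3 hours.
Total from the start = 4 + 16/3 = 28/3 hours.

28/3 hours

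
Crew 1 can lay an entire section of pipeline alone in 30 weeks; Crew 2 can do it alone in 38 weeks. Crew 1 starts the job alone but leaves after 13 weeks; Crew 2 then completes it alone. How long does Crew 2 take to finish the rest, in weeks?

In 13 weeks Crew 1 does 13/30 of the job, leaving 17/30.
Crew 2 works at 1/38 per week, so finishing takes 17/30 ÷ 1/38 = 323/15 weeks.

323/15 weeks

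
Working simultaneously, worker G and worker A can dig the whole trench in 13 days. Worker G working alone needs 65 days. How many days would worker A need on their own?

Combined rate is 1/13 per day.
Known contribution: 1/65 per day.
So worker A's rate is 1/13 − 1/65 = 4/65, meaning 65/4 days alone.

65/4 days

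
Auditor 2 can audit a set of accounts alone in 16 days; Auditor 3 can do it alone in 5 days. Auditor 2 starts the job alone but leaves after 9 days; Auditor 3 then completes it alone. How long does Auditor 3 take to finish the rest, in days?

35/16 days

In 9 days Auditor 2 does 9/16 of the job, leaving 7/16.
Auditor 3 works at 1/5 per day, so finishing takes 7/16 ÷ 1/5 = 35/16 days.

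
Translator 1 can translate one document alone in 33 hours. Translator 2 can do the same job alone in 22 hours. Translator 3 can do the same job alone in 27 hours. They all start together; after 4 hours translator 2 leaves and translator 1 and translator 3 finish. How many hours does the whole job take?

243/20 hours

In the first 4 hours the combined rate is 67/594, so 134/297 of the job is done, leaving 163/297.
After translator 2 leaves the rate is 20/297 per hour; the remaining 163/297 takes 163/20 hours.
Total = 4 + 163/20 = 243/20 hours.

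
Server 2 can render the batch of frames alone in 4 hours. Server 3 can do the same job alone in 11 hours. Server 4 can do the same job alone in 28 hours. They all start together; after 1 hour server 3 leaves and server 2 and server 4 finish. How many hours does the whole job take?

In the first 1 hour the combined rate is 29/77, so 29/77 of the job is done, leaving 48/77.
After server 3 leaves the rate is 2/7 per hour; the remaining 48/77 takes 24/11 hours.
Total = 1 + 24/11 = 35/11 hours.

35/11 hours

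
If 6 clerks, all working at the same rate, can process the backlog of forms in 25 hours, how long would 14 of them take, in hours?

75/7 hours

Total work is 6·25 = 150 clerk-hours.
With 14 clerks: 150/14 = 75/7 hours.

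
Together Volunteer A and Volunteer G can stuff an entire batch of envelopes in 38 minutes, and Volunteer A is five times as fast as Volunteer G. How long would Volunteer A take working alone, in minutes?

228/5 minutes

Let Volunteer G's rate be r; then Volunteer A's rate is 5r, so together (5 + 1)r = 6r = 1/38.
Thus r = 1/228 per minute.
Volunteer G alone: 228 minutes; Volunteer A alone: 228/5 minutes.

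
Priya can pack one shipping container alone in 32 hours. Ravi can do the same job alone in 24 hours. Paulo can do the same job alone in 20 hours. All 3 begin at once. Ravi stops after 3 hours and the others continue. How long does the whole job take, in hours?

140/13 hours

In the first 3 hours the combined rate is 59/480, so 59/160 of the job is done, leaving 101/160.
After Ravi leaves the rate is 13/160 per hour; the remaining 101/160 takes 101/13 hours.
Total = 3 + 101/13 = 140/13 hours.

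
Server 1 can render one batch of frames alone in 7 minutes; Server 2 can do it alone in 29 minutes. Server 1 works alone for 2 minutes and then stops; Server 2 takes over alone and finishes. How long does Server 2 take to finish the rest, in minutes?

145/7 minutes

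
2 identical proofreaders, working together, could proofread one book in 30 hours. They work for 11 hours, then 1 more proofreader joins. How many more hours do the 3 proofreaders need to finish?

38/3 hours

One proofreader does 1/60 of the job per hour.
After 11 hours with 2 proofreaders, 11/30 is done (19/30 left).
With 3 proofreaders the rate is 3/60 = 1/20, so the rest takes 19/30 ÷ 1/20 = 38/3 hours.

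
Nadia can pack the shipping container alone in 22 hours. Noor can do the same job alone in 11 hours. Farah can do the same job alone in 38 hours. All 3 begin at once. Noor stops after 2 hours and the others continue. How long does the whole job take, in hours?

57/5 hours

In the first 2 hours the combined rate is 34/209, so 68/209 of the job is done, leaving 141/209.
After Noor leaves the rate is 15/209 per hour; the remaining 141/209 takes 47/5 hours.
Total = 2 + 47/5 = 57/5 hours.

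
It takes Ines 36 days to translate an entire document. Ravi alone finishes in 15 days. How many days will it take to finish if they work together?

With two workers the combined time is the product over the sum: 36·15/(36+15) = 540/51 = 180/17 days.

180/17 days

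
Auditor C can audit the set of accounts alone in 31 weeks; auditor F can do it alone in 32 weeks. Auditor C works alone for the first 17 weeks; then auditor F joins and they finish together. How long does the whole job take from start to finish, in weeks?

In 17 weeks auditor C does 17/31 of the job, leaving 14/31.
Auditor C and auditor F together work at 63/992 per week, so finishing takes 14/31 ÷ 63/992 = 64/9 weeks.
Total time = 17 + 64/9 = 217/9 weeks.

217/9 weeks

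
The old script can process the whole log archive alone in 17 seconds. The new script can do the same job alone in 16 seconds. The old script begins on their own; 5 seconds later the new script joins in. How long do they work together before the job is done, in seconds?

In the first 5 seconds the old script alone does 5/17 of the job, leaving 12/17.
Once everyone is working, combined rate: 1/17 + 1/16 = (16 + 17)/272 = 33/272 per second.
Remaining 12/17 at 33/272 per second takes 64/11 seconds.

64/11 seconds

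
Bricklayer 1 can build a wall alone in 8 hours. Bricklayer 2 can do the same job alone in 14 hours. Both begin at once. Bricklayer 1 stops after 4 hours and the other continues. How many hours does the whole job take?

In the first 4 hours the combined rate is 11/56, so 11/14 of the job is done, leaving 3/14.
After bricklayer 1 leaves the rate is 1/14 per hour; the remaining 3/14 takes 3 hours.
Total = 4 + 3 = 7 hours.

7 hours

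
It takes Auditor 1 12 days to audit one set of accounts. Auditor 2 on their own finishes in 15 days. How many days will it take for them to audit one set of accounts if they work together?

With two workers the combined time is the product over the sum: 12·15/(12+15) = 180/27 = 20/3 days.

20/3 days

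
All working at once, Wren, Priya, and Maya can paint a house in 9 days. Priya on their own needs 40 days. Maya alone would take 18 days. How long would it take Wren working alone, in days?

360/11 days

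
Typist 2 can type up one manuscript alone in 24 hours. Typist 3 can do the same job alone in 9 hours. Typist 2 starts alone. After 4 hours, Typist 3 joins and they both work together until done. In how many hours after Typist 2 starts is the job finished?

104/11 hours

In the first 4 hours Typist 2 alone does 4/24 = 1/6 of the job, leaving 5/6.
Once everyone is working, combined rate: 1/24 + 1/9 = (3 + 8)/72 = 11/72 per hour.
Remaining 5/6 at 11/72 per hour takes 60/11 hours.
Total from the start = 4 + 60/11 = 104/11 hours.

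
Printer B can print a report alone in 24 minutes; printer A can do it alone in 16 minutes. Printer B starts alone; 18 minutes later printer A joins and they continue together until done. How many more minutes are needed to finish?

12/5 minutes

In 18 minutes printer B does 18/24 = 3/4 of the job, leaving 1/4.
Printer B and printer A together work at 5/48 per minute, so finishing takes 1/4 ÷ 5/48 = 12/5 minutes.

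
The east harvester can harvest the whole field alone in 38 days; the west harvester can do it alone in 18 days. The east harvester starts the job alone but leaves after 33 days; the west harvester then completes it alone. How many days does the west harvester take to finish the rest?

In 33 days the east harvester does 33/38 of the job, leaving 5/38.
The west harvester works at 1/18 per day, so finishing takes 5/38 ÷ 1/18 = 45/19 days.

45/19 days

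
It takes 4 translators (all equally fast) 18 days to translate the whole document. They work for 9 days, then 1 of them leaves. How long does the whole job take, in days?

21 days

One translator does 1/72 of the job per day.
After 9 days with 4 translators, 1/2 is done (1/2 left).
With 3 translators the rate is 3/72 = 1/24, so the rest takes 1/2 ÷ 1/24 = 12 days.
Total = 9 + 12 = 21 days.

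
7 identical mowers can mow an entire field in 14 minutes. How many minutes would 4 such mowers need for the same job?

49/2 minutes

Total work is 7·14 = 98 mower-minutes.
With 4 mowers: 98/4 = 49/2 minutes.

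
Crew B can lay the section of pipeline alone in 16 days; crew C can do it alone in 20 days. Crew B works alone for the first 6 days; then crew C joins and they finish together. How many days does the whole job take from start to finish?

104/9 days

In 6 days crew B does 6/16 = 3/8 of the job, leaving 5/8.
Crew B and crew C together work at 9/80 per day, so finishing takes 5/8 ÷ 9/80 = 50/9 days.
Total time = 6 + 50/9 = 104/9 days.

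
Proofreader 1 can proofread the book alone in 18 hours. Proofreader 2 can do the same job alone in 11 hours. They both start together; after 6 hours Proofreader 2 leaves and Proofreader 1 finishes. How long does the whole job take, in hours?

In the first 6 hours the combined rate is 29/198, so 29/33 of the job is done, leaving 4/33.
After Proofreader 2 leaves the rate is 1/18 per hour; the remaining 4/33 takes 24/11 hours.
Total = 6 + 24/11 = 90/11 hours.

90/11 hours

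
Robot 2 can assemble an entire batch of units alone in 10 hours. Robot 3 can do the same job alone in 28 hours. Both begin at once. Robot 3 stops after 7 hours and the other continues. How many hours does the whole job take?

In the first 7 hours the combined rate is 19/140, so 19/20 of the job is done, leaving 1/20.
After robot 3 leaves the rate is 1/10 per hour; the remaining 1/20 takes 1/2 hours.
Total = 7 + 1/2 = 15/2 hours.

15/2 hours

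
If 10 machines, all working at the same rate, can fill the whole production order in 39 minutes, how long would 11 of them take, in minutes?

Total work is 10·39 = 390 machine-minutes.
With 11 machines: 390/11 minutes.

390/11 minutes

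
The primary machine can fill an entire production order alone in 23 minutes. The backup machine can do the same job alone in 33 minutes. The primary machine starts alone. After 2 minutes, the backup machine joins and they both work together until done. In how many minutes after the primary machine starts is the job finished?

115/8 minutes

In the first 2 minutes the primary machine alone does 2/23 of the job, leaving 21/23.
Once everyone is working, combined rate: 1/23 + 1/33 = (33 + 23)/759 = 56/759 per minute.
Remaining 21/23 at 56/759 per minute takes 99/8 minutes.
Total from the start = 2 + 99/8 = 115/8 minutes.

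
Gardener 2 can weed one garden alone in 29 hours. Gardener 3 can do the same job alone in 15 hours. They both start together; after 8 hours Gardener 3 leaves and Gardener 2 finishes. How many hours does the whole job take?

203/15 hours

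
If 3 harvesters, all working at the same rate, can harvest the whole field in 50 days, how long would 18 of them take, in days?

25/3 days

Total work is 3·50 = 150 harvester-days.
With 18 harvesters: 150/18 = 25/3 days.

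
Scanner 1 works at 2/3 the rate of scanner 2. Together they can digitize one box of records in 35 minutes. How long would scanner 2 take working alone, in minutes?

175/3 minutes

Let scanner 2's rate be r; then scanner 1's rate is (2/3)r, so together (2/3 + 1)r = (5/3)r = 1/35.
Thus r = 3/175 per minute.
Scanner 2 alone: 175/3 minutes; scanner 1 alone: 175/2 minutes.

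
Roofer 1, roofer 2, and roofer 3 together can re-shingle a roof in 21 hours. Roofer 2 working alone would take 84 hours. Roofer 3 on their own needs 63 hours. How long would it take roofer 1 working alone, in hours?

Combined rate is 1/21 per hour.
Known contribution: 1/84 + 1/63 = (3 + 4)/252 = 7/252 = 1/36 per hour.
So roofer 1's rate is 1/21 − 1/36 = 5/252, meaning 252/5 hours alone.

252/5 hours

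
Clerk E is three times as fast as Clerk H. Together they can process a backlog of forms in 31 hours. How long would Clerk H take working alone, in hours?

Let Clerk H's rate be r; then Clerk E's rate is 3r, so together (3 + 1)r = 4r = 1/31.
Thus r = 1/124 per hour.
Clerk H alone: 124 hours; Clerk E alone: 124/3 hours.

124 hours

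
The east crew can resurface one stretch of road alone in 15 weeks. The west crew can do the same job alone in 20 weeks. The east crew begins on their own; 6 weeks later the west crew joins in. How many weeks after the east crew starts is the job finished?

In the first 6 weeks the east crew alone does 6/15 = 2/5 of the job, leaving 3/5.
Once everyone is working, combined rate: 1/15 + 1/20 = (4 + 3)/60 = 7/60 per week.
Remaining 3/5 at 7/60 per week takes 36/7 weeks.
Total from the start = 6 + 36/7 = 78/7 weeks.

78/7 weeks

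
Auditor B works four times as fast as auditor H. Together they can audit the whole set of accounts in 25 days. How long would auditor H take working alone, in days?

125 days

Let auditor H's rate be r; then auditor B's rate is 4r, so together (4 + 1)r = 5r = 1/25.
Thus r = 1/125 per day.
Auditor H alone: 125 days; auditor B alone: 125/4 days.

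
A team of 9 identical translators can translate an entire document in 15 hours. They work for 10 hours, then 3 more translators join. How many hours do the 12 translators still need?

One translator does 1/135 of the job per hour.
After 10 hours with 9 translators, 2/3 is done (1/3 left).
With 12 translators the rate is 12/135 = 4/45, so the rest takes 1/3 ÷ 4/45 = 15/4 hours.

15/4 hours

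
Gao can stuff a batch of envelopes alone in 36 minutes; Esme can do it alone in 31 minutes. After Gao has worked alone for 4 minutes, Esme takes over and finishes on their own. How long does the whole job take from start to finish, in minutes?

In 4 minutes Gao does 4/36 = 1/9 of the job, leaving 8/9.
Esme works at 1/31 per minute, so finishing takes 8/9 ÷ 1/31 = 248/9 minutes.
Total time = 4 + 248/9 = 284/9 minutes.

284/9 minutes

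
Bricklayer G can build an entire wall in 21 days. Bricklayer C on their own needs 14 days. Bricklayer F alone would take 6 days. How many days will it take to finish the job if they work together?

Combined rate: 1/21 + 1/14 + 1/6 = (2 + 3 + 7)/42 = 12/42 = 2/7 per day.
Time = 1 ÷ (2/7) = 7/2 days.

7/2 days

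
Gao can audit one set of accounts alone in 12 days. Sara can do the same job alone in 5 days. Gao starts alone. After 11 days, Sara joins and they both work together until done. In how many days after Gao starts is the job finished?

In the first 11 days Gao alone does 11/12 of the job, leaving 1/12.
Once everyone is working, combined rate: 1/12 + 1/5 = (5 + 12)/60 = 17/60 per day.
Remaining 1/12 at 17/60 per day takes 5/17 days.
Total from the start = 11 + 5/17 = 192/17 days.

192/17 days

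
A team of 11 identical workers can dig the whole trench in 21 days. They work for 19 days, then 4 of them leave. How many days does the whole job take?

One worker does 1/231 of the job per day.
After 19 days with 11 workers, 19/21 is done (2/21 left).
With 7 workers the rate is 7/231 = 1/33, so the rest takes 2/21 ÷ 1/33 = 22/7 days.
Total = 19 + 22/7 = 155/7 days.

155/7 days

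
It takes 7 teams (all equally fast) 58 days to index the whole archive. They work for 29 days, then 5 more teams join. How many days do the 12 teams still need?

One team does 1/406 of the job per day.
After 29 days with 7 teams, 1/2 is done (1/2 left).
With 12 teams the rate is 12/406 = 6/203, so the rest takes 1/2 ÷ 6/203 = 203/12 days.

203/12 days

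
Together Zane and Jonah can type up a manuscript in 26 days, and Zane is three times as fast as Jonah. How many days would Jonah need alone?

Let Jonah's rate be r; then Zane's rate is 3r, so together (3 + 1)r = 4r = 1/26.
Thus r = 1/104 per day.
Jonah alone: 104 days; Zane alone: 104/3 days.

104 days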